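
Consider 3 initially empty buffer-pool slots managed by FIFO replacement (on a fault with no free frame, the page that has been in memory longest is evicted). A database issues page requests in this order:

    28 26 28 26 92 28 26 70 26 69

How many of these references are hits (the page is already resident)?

28 → miss, frames [28]
26 → miss, frames [28, 26]
28 → hit
26 → hit
92 → miss, frames [28, 26, 92]
28 → hit
26 → hit
70 → miss, evict 28, frames [26, 92, 70]
26 → hit
69 → miss, evict 26, frames [92, 70, 69]
Hits: 5.

5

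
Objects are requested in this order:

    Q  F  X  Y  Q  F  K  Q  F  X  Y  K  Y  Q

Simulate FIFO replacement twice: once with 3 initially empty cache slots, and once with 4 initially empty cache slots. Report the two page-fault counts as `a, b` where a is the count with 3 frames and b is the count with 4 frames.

3 frames: F F F F F F F . . F F . . F → 10 faults.
4 frames: F F F F . . F F F F F F . F → 11 faults.
11 > 10: adding a frame increased faults — Belady's anomaly.

10, 11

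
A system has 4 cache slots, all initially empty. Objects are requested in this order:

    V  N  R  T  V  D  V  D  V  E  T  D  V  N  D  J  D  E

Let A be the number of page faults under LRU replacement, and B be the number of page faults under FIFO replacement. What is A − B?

-1

Under LRU: F F F F . F . . . F . . . F . F . F → 9 faults.
Under FIFO: F F F F . F F . . F . . . F . F F . → 10 faults.
A − B = 9 − 10 = -1.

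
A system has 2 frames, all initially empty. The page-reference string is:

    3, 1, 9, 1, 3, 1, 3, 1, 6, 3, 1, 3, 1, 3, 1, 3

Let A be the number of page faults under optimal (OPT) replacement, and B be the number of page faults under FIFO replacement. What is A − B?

-2

Under OPT: F F F . F . . . F . F . . . . . → 6 faults.
Under FIFO: F F F . F F . . F F F . . . . . → 8 faults.
A − B = 6 − 8 = -2.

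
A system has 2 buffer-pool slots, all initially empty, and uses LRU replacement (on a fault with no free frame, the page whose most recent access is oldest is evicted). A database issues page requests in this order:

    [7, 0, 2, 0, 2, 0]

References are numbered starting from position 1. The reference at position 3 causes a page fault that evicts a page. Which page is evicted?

7

pos 1: 7 → miss, frames {7}
pos 2: 0 → miss, frames {7,0}
pos 3: 2 → miss, evict 7, frames {0,2}
At position 3, page 7 is evicted.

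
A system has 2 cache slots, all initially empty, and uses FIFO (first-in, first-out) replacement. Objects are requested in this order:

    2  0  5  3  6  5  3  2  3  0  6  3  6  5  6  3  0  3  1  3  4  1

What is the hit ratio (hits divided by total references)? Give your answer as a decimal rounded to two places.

0.14

2 -> fault, frames [2]
0 -> fault, frames [2, 0]
5 -> fault, evict 2, frames [0, 5]
3 -> fault, evict 0, frames [5, 3]
6 -> fault, evict 5, frames [3, 6]
5 -> fault, evict 3, frames [6, 5]
3 -> fault, evict 6, frames [5, 3]
2 -> fault, evict 5, frames [3, 2]
3 -> hit
0 -> fault, evict 3, frames [2, 0]
6 -> fault, evict 2, frames [0, 6]
3 -> fault, evict 0, frames [6, 3]
6 -> hit
5 -> fault, evict 6, frames [3, 5]
6 -> fault, evict 3, frames [5, 6]
3 -> fault, evict 5, frames [6, 3]
0 -> fault, evict 6, frames [3, 0]
3 -> hit
1 -> fault, evict 3, frames [0, 1]
3 -> fault, evict 0, frames [1, 3]
4 -> fault, evict 1, frames [3, 4]
1 -> fault, evict 3, frames [4, 1]
Hits: 3 of 22 references → 3/22 = 0.1364.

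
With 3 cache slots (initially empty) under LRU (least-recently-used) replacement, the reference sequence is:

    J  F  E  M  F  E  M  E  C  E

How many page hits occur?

5

J -> miss, frames (J)
F -> miss, frames (J F)
E -> miss, frames (J F E)
M -> miss, evict J, frames (F E M)
F -> hit
E -> hit
M -> hit
E -> hit
C -> miss, evict F, frames (M E C)
E -> hit
Hits: 5.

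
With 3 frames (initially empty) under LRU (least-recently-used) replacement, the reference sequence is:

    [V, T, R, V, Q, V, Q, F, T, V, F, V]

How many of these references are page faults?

V -> fault, frames [V]
T -> fault, frames [V, T]
R -> fault, frames [V, T, R]
V -> hit
Q -> fault, evict T, frames [R, V, Q]
V -> hit
Q -> hit
F -> fault, evict R, frames [V, Q, F]
T -> fault, evict V, frames [Q, F, T]
V -> fault, evict Q, frames [F, T, V]
F -> hit
V -> hit
Page faults: 7.

7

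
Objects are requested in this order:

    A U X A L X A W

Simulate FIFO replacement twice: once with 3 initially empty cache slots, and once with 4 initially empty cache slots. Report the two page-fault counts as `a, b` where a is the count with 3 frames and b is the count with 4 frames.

3 frames: F F F . F . F F → 6 faults.
4 frames: F F F . F . . F → 5 faults.
5 < 6: adding a frame reduced faults, as is typical.

6, 5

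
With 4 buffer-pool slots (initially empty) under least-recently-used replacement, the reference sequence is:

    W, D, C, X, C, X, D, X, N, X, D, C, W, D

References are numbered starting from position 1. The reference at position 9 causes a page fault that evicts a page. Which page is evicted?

W

pos 1: W: fault, frames {W}
pos 2: D: fault, frames {W,D}
pos 3: C: fault, frames {W,D,C}
pos 4: X: fault, frames {W,D,C,X}
pos 5: C: hit
pos 6: X: hit
pos 7: D: hit
pos 8: X: hit
pos 9: N: fault, evict W, frames {C,D,X,N}
At position 9, page W is evicted.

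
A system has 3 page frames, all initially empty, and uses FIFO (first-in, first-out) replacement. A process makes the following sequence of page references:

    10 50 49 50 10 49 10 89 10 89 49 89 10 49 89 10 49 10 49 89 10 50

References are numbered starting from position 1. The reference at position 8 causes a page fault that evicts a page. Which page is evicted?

10

pos 1: 10: miss, frames (10)
pos 2: 50: miss, frames (10 50)
pos 3: 49: miss, frames (10 50 49)
pos 4: 50: hit
pos 5: 10: hit
pos 6: 49: hit
pos 7: 10: hit
pos 8: 89: miss, evict 10, frames (50 49 89)
At position 8, page 10 is evicted.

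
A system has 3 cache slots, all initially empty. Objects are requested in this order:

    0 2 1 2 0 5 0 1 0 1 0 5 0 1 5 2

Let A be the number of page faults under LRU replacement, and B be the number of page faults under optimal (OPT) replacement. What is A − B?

Under LRU: F F F . . F . F . . . . . . . F → 6 faults.
Under OPT: F F F . . F . . . . . . . . . F → 5 faults.
A − B = 6 − 5 = 1.

1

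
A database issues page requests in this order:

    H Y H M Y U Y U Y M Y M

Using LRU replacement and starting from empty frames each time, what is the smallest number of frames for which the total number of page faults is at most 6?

f=1: 12 faults
f=2: 6 faults
f=3: 4 faults
f=4: 4 faults
Smallest f with faults ≤ 6 is 2.

2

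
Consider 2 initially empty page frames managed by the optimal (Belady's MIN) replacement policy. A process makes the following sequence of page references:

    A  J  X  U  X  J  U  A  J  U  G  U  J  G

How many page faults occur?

9

A → miss, frames [A]
J → miss, frames [A, J]
X → miss, evict A, frames [J, X]
U → miss, evict J, frames [X, U]
X → hit
J → miss, evict X, frames [U, J]
U → hit
A → miss, evict U, frames [J, A]
J → hit
U → miss, evict A, frames [J, U]
G → miss, evict J, frames [U, G]
U → hit
J → miss, evict U, frames [G, J]
G → hit
Page faults: 9.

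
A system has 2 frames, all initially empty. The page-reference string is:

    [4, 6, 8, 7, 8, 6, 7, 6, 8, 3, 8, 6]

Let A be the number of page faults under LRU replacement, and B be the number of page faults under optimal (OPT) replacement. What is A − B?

Under LRU: F F F F . F F . F F . F → 9 faults.
Under OPT: F F F F . F . . F F . F → 8 faults.
A − B = 9 − 8 = 1.

1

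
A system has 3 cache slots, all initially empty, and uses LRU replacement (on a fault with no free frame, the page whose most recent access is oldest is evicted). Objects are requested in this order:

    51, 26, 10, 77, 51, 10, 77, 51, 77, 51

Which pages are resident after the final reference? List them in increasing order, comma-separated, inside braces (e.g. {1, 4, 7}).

51 -> miss, frames (51)
26 -> miss, frames (51 26)
10 -> miss, frames (51 26 10)
77 -> miss, evict 51, frames (26 10 77)
51 -> miss, evict 26, frames (10 77 51)
10 -> hit
77 -> hit
51 -> hit
77 -> hit
51 -> hit

{10, 51, 77}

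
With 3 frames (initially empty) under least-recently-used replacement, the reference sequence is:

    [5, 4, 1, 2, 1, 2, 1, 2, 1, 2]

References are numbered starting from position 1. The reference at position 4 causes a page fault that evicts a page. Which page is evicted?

pos 1: 5 -> miss, frames {5}
pos 2: 4 -> miss, frames {5,4}
pos 3: 1 -> miss, frames {5,4,1}
pos 4: 2 -> miss, evict 5, frames {4,1,2}
At position 4, page 5 is evicted.

5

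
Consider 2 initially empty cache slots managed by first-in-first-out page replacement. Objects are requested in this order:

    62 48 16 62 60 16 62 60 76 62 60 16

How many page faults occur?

12

62 → miss, frames [62]
48 → miss, frames [62, 48]
16 → miss, evict 62, frames [48, 16]
62 → miss, evict 48, frames [16, 62]
60 → miss, evict 16, frames [62, 60]
16 → miss, evict 62, frames [60, 16]
62 → miss, evict 60, frames [16, 62]
60 → miss, evict 16, frames [62, 60]
76 → miss, evict 62, frames [60, 76]
62 → miss, evict 60, frames [76, 62]
60 → miss, evict 76, frames [62, 60]
16 → miss, evict 62, frames [60, 16]
Page faults: 12.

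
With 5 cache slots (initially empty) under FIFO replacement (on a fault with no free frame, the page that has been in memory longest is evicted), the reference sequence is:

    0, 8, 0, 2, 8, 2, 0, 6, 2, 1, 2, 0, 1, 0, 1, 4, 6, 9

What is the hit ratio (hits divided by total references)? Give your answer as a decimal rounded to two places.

0: fault, frames (0)
8: fault, frames (0 8)
0: hit
2: fault, frames (0 8 2)
8: hit
2: hit
0: hit
6: fault, frames (0 8 2 6)
2: hit
1: fault, frames (0 8 2 6 1)
2: hit
0: hit
1: hit
0: hit
1: hit
4: fault, evict 0, frames (8 2 6 1 4)
6: hit
9: fault, evict 8, frames (2 6 1 4 9)
Hits: 11 of 18 references → 11/18 = 0.6111.

0.61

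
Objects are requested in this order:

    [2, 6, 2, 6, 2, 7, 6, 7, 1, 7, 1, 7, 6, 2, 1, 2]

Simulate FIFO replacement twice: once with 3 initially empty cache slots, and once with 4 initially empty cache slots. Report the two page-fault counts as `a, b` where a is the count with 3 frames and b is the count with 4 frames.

3 frames: F F . . . F . . F . . . . F . . → 5 faults.
4 frames: F F . . . F . . F . . . . . . . → 4 faults.
4 < 5: adding a frame reduced faults, as is typical.

5, 4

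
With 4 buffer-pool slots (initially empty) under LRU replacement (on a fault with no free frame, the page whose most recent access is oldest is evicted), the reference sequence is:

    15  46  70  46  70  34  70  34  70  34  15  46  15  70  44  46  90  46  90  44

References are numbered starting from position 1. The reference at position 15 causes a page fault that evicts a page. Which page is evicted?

pos 1: 15 -> fault, frames {15}
pos 2: 46 -> fault, frames {15,46}
pos 3: 70 -> fault, frames {15,46,70}
pos 4: 46 -> hit
pos 5: 70 -> hit
pos 6: 34 -> fault, frames {15,46,70,34}
pos 7: 70 -> hit
pos 8: 34 -> hit
pos 9: 70 -> hit
pos 10: 34 -> hit
pos 11: 15 -> hit
pos 12: 46 -> hit
pos 13: 15 -> hit
pos 14: 70 -> hit
pos 15: 44 -> fault, evict 34, frames {46,15,70,44}
At position 15, page 34 is evicted.

34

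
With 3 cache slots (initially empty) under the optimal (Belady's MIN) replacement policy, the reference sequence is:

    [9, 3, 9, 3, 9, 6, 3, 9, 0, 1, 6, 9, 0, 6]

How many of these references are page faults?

6

9: fault, frames (9)
3: fault, frames (9 3)
9: hit
3: hit
9: hit
6: fault, frames (9 3 6)
3: hit
9: hit
0: fault, evict 3, frames (9 6 0)
1: fault, evict 0, frames (9 6 1)
6: hit
9: hit
0: fault, evict 1, frames (9 6 0)
6: hit
Page faults: 6.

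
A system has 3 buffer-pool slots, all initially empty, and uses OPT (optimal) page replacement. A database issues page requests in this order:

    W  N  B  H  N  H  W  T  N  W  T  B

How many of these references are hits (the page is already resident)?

W: fault, frames {W}
N: fault, frames {W,N}
B: fault, frames {W,N,B}
H: fault, evict B, frames {W,N,H}
N: hit
H: hit
W: hit
T: fault, evict H, frames {W,N,T}
N: hit
W: hit
T: hit
B: fault, evict T, frames {W,N,B}
Hits: 6.

6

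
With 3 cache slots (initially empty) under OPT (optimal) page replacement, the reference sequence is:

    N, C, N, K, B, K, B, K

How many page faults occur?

N: fault, frames (N)
C: fault, frames (N C)
N: hit
K: fault, frames (N C K)
B: fault, evict C, frames (N K B)
K: hit
B: hit
K: hit
Page faults: 4.

4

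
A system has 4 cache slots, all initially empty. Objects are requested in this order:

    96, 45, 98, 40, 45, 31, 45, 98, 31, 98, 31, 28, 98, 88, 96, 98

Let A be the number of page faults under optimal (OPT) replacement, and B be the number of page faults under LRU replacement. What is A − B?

Under OPT: F F F F . F . . . . . F . F . . → 7 faults.
Under LRU: F F F F . F . . . . . F . F F . → 8 faults.
A − B = 7 − 8 = -1.

-1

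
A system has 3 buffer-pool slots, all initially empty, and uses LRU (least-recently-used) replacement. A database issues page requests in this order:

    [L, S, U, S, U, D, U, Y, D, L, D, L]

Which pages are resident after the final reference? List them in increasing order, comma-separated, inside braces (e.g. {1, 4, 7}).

L -> fault, frames [L]
S -> fault, frames [L, S]
U -> fault, frames [L, S, U]
S -> hit
U -> hit
D -> fault, evict L, frames [S, U, D]
U -> hit
Y -> fault, evict S, frames [D, U, Y]
D -> hit
L -> fault, evict U, frames [Y, D, L]
D -> hit
L -> hit

{D, L, Y}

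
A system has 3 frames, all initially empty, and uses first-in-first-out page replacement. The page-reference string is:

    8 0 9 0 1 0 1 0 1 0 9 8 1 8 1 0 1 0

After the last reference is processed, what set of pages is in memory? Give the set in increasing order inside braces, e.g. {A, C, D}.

8 -> fault, frames {8}
0 -> fault, frames {8,0}
9 -> fault, frames {8,0,9}
0 -> hit
1 -> fault, evict 8, frames {0,9,1}
0 -> hit
1 -> hit
0 -> hit
1 -> hit
0 -> hit
9 -> hit
8 -> fault, evict 0, frames {9,1,8}
1 -> hit
8 -> hit
1 -> hit
0 -> fault, evict 9, frames {1,8,0}
1 -> hit
0 -> hit

{0, 1, 8}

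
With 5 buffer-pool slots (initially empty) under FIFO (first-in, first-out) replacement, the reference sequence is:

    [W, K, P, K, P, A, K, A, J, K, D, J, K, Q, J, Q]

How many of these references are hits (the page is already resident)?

9

W → fault, frames {W}
K → fault, frames {W,K}
P → fault, frames {W,K,P}
K → hit
P → hit
A → fault, frames {W,K,P,A}
K → hit
A → hit
J → fault, frames {W,K,P,A,J}
K → hit
D → fault, evict W, frames {K,P,A,J,D}
J → hit
K → hit
Q → fault, evict K, frames {P,A,J,D,Q}
J → hit
Q → hit
Hits: 9.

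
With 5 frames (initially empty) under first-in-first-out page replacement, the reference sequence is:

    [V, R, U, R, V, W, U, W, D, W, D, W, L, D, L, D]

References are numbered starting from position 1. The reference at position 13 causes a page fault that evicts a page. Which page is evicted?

V

pos 1: V → miss, frames (V)
pos 2: R → miss, frames (V R)
pos 3: U → miss, frames (V R U)
pos 4: R → hit
pos 5: V → hit
pos 6: W → miss, frames (V R U W)
pos 7: U → hit
pos 8: W → hit
pos 9: D → miss, frames (V R U W D)
pos 10: W → hit
pos 11: D → hit
pos 12: W → hit
pos 13: L → miss, evict V, frames (R U W D L)
At position 13, page V is evicted.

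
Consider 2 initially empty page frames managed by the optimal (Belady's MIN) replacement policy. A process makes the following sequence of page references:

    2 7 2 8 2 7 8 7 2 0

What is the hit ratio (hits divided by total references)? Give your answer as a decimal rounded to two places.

2 -> miss, frames [2]
7 -> miss, frames [2, 7]
2 -> hit
8 -> miss, evict 7, frames [2, 8]
2 -> hit
7 -> miss, evict 2, frames [8, 7]
8 -> hit
7 -> hit
2 -> miss, evict 7, frames [8, 2]
0 -> miss, evict 2, frames [8, 0]
Hits: 4 of 10 references → 4/10 = 0.4000.

0.40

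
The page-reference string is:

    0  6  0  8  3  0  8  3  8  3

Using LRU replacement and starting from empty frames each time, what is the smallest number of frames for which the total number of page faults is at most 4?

3

f=1: 10 faults
f=2: 7 faults
f=3: 4 faults
f=4: 4 faults
Smallest f with faults ≤ 4 is 3.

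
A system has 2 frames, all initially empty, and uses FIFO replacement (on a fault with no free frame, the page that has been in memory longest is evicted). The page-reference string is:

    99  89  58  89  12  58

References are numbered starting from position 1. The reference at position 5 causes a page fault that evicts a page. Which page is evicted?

pos 1: 99 → fault, frames [99]
pos 2: 89 → fault, frames [99, 89]
pos 3: 58 → fault, evict 99, frames [89, 58]
pos 4: 89 → hit
pos 5: 12 → fault, evict 89, frames [58, 12]
At position 5, page 89 is evicted.

89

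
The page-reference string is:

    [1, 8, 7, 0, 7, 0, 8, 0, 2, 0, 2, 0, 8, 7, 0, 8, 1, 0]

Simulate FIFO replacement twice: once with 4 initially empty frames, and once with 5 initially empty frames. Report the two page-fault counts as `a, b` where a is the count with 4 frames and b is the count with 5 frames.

6, 5

4 frames: F F F F . . . . F . . . . . . . F . → 6 faults.
5 frames: F F F F . . . . F . . . . . . . . . → 5 faults.
5 < 6: adding a frame reduced faults, as is typical.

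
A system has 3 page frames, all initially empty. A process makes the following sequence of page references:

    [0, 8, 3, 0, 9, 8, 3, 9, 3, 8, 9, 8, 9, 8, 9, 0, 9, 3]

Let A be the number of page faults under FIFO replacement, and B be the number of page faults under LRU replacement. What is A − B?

-3

Under FIFO: F F F . F . . . . . . . . . . F . . → 5 faults.
Under LRU: F F F . F F F . . . . . . . . F . F → 8 faults.
A − B = 5 − 8 = -3.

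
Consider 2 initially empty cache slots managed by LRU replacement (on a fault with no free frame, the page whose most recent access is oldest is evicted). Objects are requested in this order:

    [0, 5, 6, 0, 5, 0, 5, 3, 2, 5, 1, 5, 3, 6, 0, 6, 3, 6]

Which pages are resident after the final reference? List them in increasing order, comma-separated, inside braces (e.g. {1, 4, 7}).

0 -> fault, frames (0)
5 -> fault, frames (0 5)
6 -> fault, evict 0, frames (5 6)
0 -> fault, evict 5, frames (6 0)
5 -> fault, evict 6, frames (0 5)
0 -> hit
5 -> hit
3 -> fault, evict 0, frames (5 3)
2 -> fault, evict 5, frames (3 2)
5 -> fault, evict 3, frames (2 5)
1 -> fault, evict 2, frames (5 1)
5 -> hit
3 -> fault, evict 1, frames (5 3)
6 -> fault, evict 5, frames (3 6)
0 -> fault, evict 3, frames (6 0)
6 -> hit
3 -> fault, evict 0, frames (6 3)
6 -> hit

{3, 6}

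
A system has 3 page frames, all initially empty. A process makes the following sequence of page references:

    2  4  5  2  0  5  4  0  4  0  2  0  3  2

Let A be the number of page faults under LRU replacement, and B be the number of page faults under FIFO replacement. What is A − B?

1

Under LRU: F F F . F . F . . . F . F . → 7 faults.
Under FIFO: F F F . F . . . . . F . F . → 6 faults.
A − B = 7 − 6 = 1.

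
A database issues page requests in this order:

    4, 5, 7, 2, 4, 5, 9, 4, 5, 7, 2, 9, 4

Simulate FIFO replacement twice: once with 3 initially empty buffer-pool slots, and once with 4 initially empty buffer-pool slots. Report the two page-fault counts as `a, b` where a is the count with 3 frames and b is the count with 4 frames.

10, 11

3 frames: F F F F F F F . . F F . F → 10 faults.
4 frames: F F F F . . F F F F F F F → 11 faults.
11 > 10: adding a frame increased faults — Belady's anomaly.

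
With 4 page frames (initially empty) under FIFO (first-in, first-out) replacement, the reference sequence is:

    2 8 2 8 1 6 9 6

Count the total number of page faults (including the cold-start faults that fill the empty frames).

5

2 -> fault, frames {2}
8 -> fault, frames {2,8}
2 -> hit
8 -> hit
1 -> fault, frames {2,8,1}
6 -> fault, frames {2,8,1,6}
9 -> fault, evict 2, frames {8,1,6,9}
6 -> hit
Page faults: 5.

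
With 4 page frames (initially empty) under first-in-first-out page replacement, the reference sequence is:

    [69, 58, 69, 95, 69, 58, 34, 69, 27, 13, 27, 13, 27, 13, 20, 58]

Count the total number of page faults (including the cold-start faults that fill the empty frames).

69: fault, frames (69)
58: fault, frames (69 58)
69: hit
95: fault, frames (69 58 95)
69: hit
58: hit
34: fault, frames (69 58 95 34)
69: hit
27: fault, evict 69, frames (58 95 34 27)
13: fault, evict 58, frames (95 34 27 13)
27: hit
13: hit
27: hit
13: hit
20: fault, evict 95, frames (34 27 13 20)
58: fault, evict 34, frames (27 13 20 58)
Page faults: 8.

8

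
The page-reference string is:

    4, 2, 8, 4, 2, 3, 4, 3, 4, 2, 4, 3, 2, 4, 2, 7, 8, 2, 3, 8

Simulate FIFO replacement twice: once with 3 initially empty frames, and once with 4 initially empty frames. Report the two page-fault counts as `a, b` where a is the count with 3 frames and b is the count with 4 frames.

3 frames: F F F . . F F . . F . . . . . F F . F . → 9 faults.
4 frames: F F F . . F . . . . . . . . . F . . . . → 5 faults.
5 < 9: adding a frame reduced faults, as is typical.

9, 5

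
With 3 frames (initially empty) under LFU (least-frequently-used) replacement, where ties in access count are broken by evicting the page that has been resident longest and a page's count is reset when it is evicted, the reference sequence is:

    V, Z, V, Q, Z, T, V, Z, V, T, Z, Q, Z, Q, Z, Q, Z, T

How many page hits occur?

12

V -> miss, frames {V}
Z -> miss, frames {V,Z}
V -> hit
Q -> miss, frames {V,Z,Q}
Z -> hit
T -> miss, evict Q, frames {V,Z,T}
V -> hit
Z -> hit
V -> hit
T -> hit
Z -> hit
Q -> miss, evict T, frames {V,Z,Q}
Z -> hit
Q -> hit
Z -> hit
Q -> hit
Z -> hit
T -> miss, evict Q, frames {V,Z,T}
Hits: 12.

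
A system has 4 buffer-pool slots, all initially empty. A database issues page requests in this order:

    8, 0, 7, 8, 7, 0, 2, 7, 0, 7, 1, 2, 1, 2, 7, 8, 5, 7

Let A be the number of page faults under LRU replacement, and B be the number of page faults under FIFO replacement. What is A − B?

-1

Under LRU: F F F . . . F . . . F . . . . F F . → 7 faults.
Under FIFO: F F F . . . F . . . F . . . . F F F → 8 faults.
A − B = 7 − 8 = -1.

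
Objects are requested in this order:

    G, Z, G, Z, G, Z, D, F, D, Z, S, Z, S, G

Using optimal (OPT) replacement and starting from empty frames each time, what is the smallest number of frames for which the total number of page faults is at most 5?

f=1: 14 faults
f=2: 7 faults
f=3: 6 faults
f=4: 5 faults
f=5: 5 faults
Smallest f with faults ≤ 5 is 4.

4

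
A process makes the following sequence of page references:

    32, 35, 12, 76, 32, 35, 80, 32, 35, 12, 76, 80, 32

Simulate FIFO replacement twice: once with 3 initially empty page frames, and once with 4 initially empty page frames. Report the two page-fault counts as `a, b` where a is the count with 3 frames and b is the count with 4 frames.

3 frames: F F F F F F F . . F F . F → 10 faults.
4 frames: F F F F . . F F F F F F F → 11 faults.
11 > 10: adding a frame increased faults — Belady's anomaly.

10, 11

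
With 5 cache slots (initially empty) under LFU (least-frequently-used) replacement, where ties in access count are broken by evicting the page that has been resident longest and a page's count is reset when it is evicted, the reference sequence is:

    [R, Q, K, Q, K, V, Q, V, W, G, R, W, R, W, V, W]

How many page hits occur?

8

R → fault, frames {R}
Q → fault, frames {R,Q}
K → fault, frames {R,Q,K}
Q → hit
K → hit
V → fault, frames {R,Q,K,V}
Q → hit
V → hit
W → fault, frames {R,Q,K,V,W}
G → fault, evict R, frames {Q,K,V,W,G}
R → fault, evict W, frames {Q,K,V,G,R}
W → fault, evict G, frames {Q,K,V,R,W}
R → hit
W → hit
V → hit
W → hit
Hits: 8.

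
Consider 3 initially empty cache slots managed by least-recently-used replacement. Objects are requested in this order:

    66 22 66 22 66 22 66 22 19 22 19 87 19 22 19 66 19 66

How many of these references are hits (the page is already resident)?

66 → fault, frames [66]
22 → fault, frames [66, 22]
66 → hit
22 → hit
66 → hit
22 → hit
66 → hit
22 → hit
19 → fault, frames [66, 22, 19]
22 → hit
19 → hit
87 → fault, evict 66, frames [22, 19, 87]
19 → hit
22 → hit
19 → hit
66 → fault, evict 87, frames [22, 19, 66]
19 → hit
66 → hit
Hits: 13.

13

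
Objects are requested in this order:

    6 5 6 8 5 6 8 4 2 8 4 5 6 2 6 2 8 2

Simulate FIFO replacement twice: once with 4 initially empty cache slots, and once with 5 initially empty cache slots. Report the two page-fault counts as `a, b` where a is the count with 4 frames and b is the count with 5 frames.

4 frames: F F . F . . . F F . . . F . . . . . → 6 faults.
5 frames: F F . F . . . F F . . . . . . . . . → 5 faults.
5 < 6: adding a frame reduced faults, as is typical.

6, 5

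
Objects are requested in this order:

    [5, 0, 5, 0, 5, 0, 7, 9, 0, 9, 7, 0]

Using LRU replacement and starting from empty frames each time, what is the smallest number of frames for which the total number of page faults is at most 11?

2

f=1: 12 faults
f=2: 7 faults
f=3: 4 faults
f=4: 4 faults
Smallest f with faults ≤ 11 is 2.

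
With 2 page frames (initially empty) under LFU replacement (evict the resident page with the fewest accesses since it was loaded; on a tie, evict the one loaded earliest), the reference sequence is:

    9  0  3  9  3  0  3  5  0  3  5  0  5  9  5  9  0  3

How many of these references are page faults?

9 -> fault, frames (9)
0 -> fault, frames (9 0)
3 -> fault, evict 9, frames (0 3)
9 -> fault, evict 0, frames (3 9)
3 -> hit
0 -> fault, evict 9, frames (3 0)
3 -> hit
5 -> fault, evict 0, frames (3 5)
0 -> fault, evict 5, frames (3 0)
3 -> hit
5 -> fault, evict 0, frames (3 5)
0 -> fault, evict 5, frames (3 0)
5 -> fault, evict 0, frames (3 5)
9 -> fault, evict 5, frames (3 9)
5 -> fault, evict 9, frames (3 5)
9 -> fault, evict 5, frames (3 9)
0 -> fault, evict 9, frames (3 0)
3 -> hit
Page faults: 14.

14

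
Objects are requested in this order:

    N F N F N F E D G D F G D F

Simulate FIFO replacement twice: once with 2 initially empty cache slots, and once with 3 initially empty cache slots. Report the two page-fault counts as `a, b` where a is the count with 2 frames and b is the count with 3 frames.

7, 6

2 frames: F F . . . . F F F . F . F . → 7 faults.
3 frames: F F . . . . F F F . F . . . → 6 faults.
6 < 7: adding a frame reduced faults, as is typical.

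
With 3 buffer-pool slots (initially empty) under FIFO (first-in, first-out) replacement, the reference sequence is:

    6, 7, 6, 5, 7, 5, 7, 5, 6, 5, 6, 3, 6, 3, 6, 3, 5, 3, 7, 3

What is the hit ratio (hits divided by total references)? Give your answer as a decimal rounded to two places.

6 -> miss, frames (6)
7 -> miss, frames (6 7)
6 -> hit
5 -> miss, frames (6 7 5)
7 -> hit
5 -> hit
7 -> hit
5 -> hit
6 -> hit
5 -> hit
6 -> hit
3 -> miss, evict 6, frames (7 5 3)
6 -> miss, evict 7, frames (5 3 6)
3 -> hit
6 -> hit
3 -> hit
5 -> hit
3 -> hit
7 -> miss, evict 5, frames (3 6 7)
3 -> hit
Hits: 14 of 20 references → 14/20 = 0.7000.

0.70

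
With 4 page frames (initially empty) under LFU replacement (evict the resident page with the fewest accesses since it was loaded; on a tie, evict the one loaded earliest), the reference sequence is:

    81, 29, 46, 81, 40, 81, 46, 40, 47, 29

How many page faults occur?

6

81 → fault, frames [81]
29 → fault, frames [81, 29]
46 → fault, frames [81, 29, 46]
81 → hit
40 → fault, frames [81, 29, 46, 40]
81 → hit
46 → hit
40 → hit
47 → fault, evict 29, frames [81, 46, 40, 47]
29 → fault, evict 47, frames [81, 46, 40, 29]
Page faults: 6.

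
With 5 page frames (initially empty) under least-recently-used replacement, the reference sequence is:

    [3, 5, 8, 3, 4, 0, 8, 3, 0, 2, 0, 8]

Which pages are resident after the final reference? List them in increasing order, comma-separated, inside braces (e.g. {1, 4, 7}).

3 -> miss, frames {3}
5 -> miss, frames {3,5}
8 -> miss, frames {3,5,8}
3 -> hit
4 -> miss, frames {5,8,3,4}
0 -> miss, frames {5,8,3,4,0}
8 -> hit
3 -> hit
0 -> hit
2 -> miss, evict 5, frames {4,8,3,0,2}
0 -> hit
8 -> hit

{0, 2, 3, 4, 8}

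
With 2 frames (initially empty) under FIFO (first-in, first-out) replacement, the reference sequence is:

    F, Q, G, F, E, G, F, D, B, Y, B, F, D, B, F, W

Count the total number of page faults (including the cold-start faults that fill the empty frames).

F -> fault, frames (F)
Q -> fault, frames (F Q)
G -> fault, evict F, frames (Q G)
F -> fault, evict Q, frames (G F)
E -> fault, evict G, frames (F E)
G -> fault, evict F, frames (E G)
F -> fault, evict E, frames (G F)
D -> fault, evict G, frames (F D)
B -> fault, evict F, frames (D B)
Y -> fault, evict D, frames (B Y)
B -> hit
F -> fault, evict B, frames (Y F)
D -> fault, evict Y, frames (F D)
B -> fault, evict F, frames (D B)
F -> fault, evict D, frames (B F)
W -> fault, evict B, frames (F W)
Page faults: 15.

15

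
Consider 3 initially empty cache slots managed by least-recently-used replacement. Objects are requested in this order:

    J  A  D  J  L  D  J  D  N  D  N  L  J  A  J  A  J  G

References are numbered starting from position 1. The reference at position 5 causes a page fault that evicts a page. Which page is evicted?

A

pos 1: J: fault, frames (J)
pos 2: A: fault, frames (J A)
pos 3: D: fault, frames (J A D)
pos 4: J: hit
pos 5: L: fault, evict A, frames (D J L)
At position 5, page A is evicted.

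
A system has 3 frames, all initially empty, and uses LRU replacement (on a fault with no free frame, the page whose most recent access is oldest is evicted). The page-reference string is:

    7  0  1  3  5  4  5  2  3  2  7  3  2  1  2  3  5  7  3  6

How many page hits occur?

7: miss, frames [7]
0: miss, frames [7, 0]
1: miss, frames [7, 0, 1]
3: miss, evict 7, frames [0, 1, 3]
5: miss, evict 0, frames [1, 3, 5]
4: miss, evict 1, frames [3, 5, 4]
5: hit
2: miss, evict 3, frames [4, 5, 2]
3: miss, evict 4, frames [5, 2, 3]
2: hit
7: miss, evict 5, frames [3, 2, 7]
3: hit
2: hit
1: miss, evict 7, frames [3, 2, 1]
2: hit
3: hit
5: miss, evict 1, frames [2, 3, 5]
7: miss, evict 2, frames [3, 5, 7]
3: hit
6: miss, evict 5, frames [7, 3, 6]
Hits: 7.

7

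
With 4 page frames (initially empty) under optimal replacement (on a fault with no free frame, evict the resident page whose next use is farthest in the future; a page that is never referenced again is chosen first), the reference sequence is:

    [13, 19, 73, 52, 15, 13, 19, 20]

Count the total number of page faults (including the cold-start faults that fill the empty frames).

6

13: fault, frames [13]
19: fault, frames [13, 19]
73: fault, frames [13, 19, 73]
52: fault, frames [13, 19, 73, 52]
15: fault, evict 52, frames [13, 19, 73, 15]
13: hit
19: hit
20: fault, evict 15, frames [13, 19, 73, 20]
Page faults: 6.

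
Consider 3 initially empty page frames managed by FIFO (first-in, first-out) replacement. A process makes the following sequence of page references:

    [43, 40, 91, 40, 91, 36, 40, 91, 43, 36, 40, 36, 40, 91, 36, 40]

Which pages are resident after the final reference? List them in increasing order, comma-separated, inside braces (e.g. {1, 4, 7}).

43 → miss, frames (43)
40 → miss, frames (43 40)
91 → miss, frames (43 40 91)
40 → hit
91 → hit
36 → miss, evict 43, frames (40 91 36)
40 → hit
91 → hit
43 → miss, evict 40, frames (91 36 43)
36 → hit
40 → miss, evict 91, frames (36 43 40)
36 → hit
40 → hit
91 → miss, evict 36, frames (43 40 91)
36 → miss, evict 43, frames (40 91 36)
40 → hit

{36, 40, 91}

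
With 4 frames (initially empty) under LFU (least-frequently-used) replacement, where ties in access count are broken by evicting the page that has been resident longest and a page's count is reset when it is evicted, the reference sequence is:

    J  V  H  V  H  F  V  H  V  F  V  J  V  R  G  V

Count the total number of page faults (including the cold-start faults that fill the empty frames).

J: fault, frames {J}
V: fault, frames {J,V}
H: fault, frames {J,V,H}
V: hit
H: hit
F: fault, frames {J,V,H,F}
V: hit
H: hit
V: hit
F: hit
V: hit
J: hit
V: hit
R: fault, evict J, frames {V,H,F,R}
G: fault, evict R, frames {V,H,F,G}
V: hit
Page faults: 6.

6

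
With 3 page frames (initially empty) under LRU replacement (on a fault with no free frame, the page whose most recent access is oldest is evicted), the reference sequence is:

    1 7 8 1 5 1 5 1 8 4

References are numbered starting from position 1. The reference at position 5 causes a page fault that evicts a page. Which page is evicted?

7

pos 1: 1 → miss, frames [1]
pos 2: 7 → miss, frames [1, 7]
pos 3: 8 → miss, frames [1, 7, 8]
pos 4: 1 → hit
pos 5: 5 → miss, evict 7, frames [8, 1, 5]
At position 5, page 7 is evicted.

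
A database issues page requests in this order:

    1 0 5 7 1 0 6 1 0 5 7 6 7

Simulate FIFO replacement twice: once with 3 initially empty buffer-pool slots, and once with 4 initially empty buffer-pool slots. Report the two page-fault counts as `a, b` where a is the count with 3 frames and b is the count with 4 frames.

3 frames: F F F F F F F . . F F . . → 9 faults.
4 frames: F F F F . . F F F F F F . → 10 faults.
10 > 9: adding a frame increased faults — Belady's anomaly.

9, 10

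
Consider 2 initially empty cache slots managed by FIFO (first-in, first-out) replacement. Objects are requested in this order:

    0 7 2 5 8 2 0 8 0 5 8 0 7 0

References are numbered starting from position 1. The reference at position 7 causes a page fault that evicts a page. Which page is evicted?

8

pos 1: 0 → miss, frames [0]
pos 2: 7 → miss, frames [0, 7]
pos 3: 2 → miss, evict 0, frames [7, 2]
pos 4: 5 → miss, evict 7, frames [2, 5]
pos 5: 8 → miss, evict 2, frames [5, 8]
pos 6: 2 → miss, evict 5, frames [8, 2]
pos 7: 0 → miss, evict 8, frames [2, 0]
At position 7, page 8 is evicted.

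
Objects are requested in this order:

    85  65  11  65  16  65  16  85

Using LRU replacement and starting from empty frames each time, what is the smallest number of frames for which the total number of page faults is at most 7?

2

f=1: 8 faults
f=2: 5 faults
f=3: 5 faults
f=4: 4 faults
Smallest f with faults ≤ 7 is 2.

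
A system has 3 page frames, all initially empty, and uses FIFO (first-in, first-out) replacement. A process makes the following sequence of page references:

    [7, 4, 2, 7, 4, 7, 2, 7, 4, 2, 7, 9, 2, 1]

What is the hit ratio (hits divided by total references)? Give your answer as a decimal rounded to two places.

7: fault, frames (7)
4: fault, frames (7 4)
2: fault, frames (7 4 2)
7: hit
4: hit
7: hit
2: hit
7: hit
4: hit
2: hit
7: hit
9: fault, evict 7, frames (4 2 9)
2: hit
1: fault, evict 4, frames (2 9 1)
Hits: 9 of 14 references → 9/14 = 0.6429.

0.64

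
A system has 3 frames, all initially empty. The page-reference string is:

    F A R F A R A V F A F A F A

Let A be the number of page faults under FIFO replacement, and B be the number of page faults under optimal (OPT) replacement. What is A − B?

2

Under FIFO: F F F . . . . F F F . . . . → 6 faults.
Under OPT: F F F . . . . F . . . . . . → 4 faults.
A − B = 6 − 4 = 2.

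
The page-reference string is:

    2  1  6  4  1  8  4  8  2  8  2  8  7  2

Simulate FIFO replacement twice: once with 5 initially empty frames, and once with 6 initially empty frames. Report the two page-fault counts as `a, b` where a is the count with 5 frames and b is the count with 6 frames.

5 frames: F F F F . F . . . . . . F F → 7 faults.
6 frames: F F F F . F . . . . . . F . → 6 faults.
6 < 7: adding a frame reduced faults, as is typical.

7, 6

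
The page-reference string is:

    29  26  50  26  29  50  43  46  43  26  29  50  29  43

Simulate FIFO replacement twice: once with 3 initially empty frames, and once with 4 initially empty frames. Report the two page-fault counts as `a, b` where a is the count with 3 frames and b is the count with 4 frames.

9, 6

3 frames: F F F . . . F F . F F F . F → 9 faults.
4 frames: F F F . . . F F . . F . . . → 6 faults.
6 < 9: adding a frame reduced faults, as is typical.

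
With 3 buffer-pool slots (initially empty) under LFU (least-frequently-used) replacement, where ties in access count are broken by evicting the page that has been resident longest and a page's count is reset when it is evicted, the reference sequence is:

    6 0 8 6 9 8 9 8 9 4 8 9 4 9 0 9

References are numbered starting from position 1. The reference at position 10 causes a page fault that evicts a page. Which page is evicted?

pos 1: 6 -> fault, frames {6}
pos 2: 0 -> fault, frames {6,0}
pos 3: 8 -> fault, frames {6,0,8}
pos 4: 6 -> hit
pos 5: 9 -> fault, evict 0, frames {6,8,9}
pos 6: 8 -> hit
pos 7: 9 -> hit
pos 8: 8 -> hit
pos 9: 9 -> hit
pos 10: 4 -> fault, evict 6, frames {8,9,4}
At position 10, page 6 is evicted.

6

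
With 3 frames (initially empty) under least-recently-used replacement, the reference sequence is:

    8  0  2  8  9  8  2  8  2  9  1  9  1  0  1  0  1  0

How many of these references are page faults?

8: miss, frames {8}
0: miss, frames {8,0}
2: miss, frames {8,0,2}
8: hit
9: miss, evict 0, frames {2,8,9}
8: hit
2: hit
8: hit
2: hit
9: hit
1: miss, evict 8, frames {2,9,1}
9: hit
1: hit
0: miss, evict 2, frames {9,1,0}
1: hit
0: hit
1: hit
0: hit
Page faults: 6.

6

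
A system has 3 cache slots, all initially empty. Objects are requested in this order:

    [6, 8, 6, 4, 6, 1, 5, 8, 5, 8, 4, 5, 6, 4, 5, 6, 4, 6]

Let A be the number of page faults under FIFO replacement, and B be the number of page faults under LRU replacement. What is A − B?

1

Under FIFO: F F . F . F F F . . F . F . F . . . → 9 faults.
Under LRU: F F . F . F F F . . F . F . . . . . → 8 faults.
A − B = 9 − 8 = 1.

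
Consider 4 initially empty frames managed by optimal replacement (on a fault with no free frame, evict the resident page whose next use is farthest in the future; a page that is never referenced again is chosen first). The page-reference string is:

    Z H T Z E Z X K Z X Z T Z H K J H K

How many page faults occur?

8

Z → fault, frames (Z)
H → fault, frames (Z H)
T → fault, frames (Z H T)
Z → hit
E → fault, frames (Z H T E)
Z → hit
X → fault, evict E, frames (Z H T X)
K → fault, evict H, frames (Z T X K)
Z → hit
X → hit
Z → hit
T → hit
Z → hit
H → fault, evict X, frames (Z T K H)
K → hit
J → fault, evict T, frames (Z K H J)
H → hit
K → hit
Page faults: 8.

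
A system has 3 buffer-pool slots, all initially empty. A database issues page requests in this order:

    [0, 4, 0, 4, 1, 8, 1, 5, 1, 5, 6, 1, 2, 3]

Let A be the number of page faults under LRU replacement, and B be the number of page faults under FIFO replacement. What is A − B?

-1

Under LRU: F F . . F F . F . . F . F F → 8 faults.
Under FIFO: F F . . F F . F . . F F F F → 9 faults.
A − B = 8 − 9 = -1.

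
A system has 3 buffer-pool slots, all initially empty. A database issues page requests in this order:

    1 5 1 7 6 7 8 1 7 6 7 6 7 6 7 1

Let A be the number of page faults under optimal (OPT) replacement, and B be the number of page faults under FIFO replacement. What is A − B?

Under OPT: F F . F F . F . . F . . . . . . → 6 faults.
Under FIFO: F F . F F . F F F F . . . . . . → 8 faults.
A − B = 6 − 8 = -2.

-2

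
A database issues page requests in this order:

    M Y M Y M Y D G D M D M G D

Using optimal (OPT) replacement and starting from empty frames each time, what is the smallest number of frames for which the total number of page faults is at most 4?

3

f=1: 14 faults
f=2: 6 faults
f=3: 4 faults
f=4: 4 faults
Smallest f with faults ≤ 4 is 3.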